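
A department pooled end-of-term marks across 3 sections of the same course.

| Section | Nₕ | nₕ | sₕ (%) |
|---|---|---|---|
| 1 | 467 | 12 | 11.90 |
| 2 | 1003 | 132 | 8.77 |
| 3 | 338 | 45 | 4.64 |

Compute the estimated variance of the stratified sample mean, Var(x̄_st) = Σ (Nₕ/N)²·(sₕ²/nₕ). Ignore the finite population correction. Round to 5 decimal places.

0.98336

N = 1808. Term for each stratum: Wₕ²sₕ²/nₕ.
Var(x̄_st) = 0.78731692 + 0.17932064 + 0.01672091 = 0.98335847 → 0.98336.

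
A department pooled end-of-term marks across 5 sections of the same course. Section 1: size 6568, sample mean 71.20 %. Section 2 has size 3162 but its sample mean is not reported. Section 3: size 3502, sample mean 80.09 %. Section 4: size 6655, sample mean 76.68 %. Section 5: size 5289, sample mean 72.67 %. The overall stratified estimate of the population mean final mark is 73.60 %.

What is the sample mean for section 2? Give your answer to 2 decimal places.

66.47

N = 6568 + 3162 + 3502 + 6655 + 5289 = 25176.
Overall total = μ·N = 73.60·25176 = 1852953.6.
Subtract the known strata: 6568·71.20 + 3502·80.09 + 6655·76.68 + 5289·72.67 = 1642773.81.
Remaining total for section 2: 1852953.6 − 1642773.81 = 210179.79.
Divide by its size: 210179.79 / 3162 = 66.4705... → 66.47.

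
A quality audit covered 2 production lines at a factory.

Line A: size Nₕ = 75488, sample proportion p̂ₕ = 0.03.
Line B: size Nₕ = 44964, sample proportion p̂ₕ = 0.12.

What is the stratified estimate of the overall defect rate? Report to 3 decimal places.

Wₕ = Nₕ/N with N = 120452: 0.6267, 0.3733.
p̂_st = 0.6267·0.03 + 0.3733·0.12 ≈ 0.06360... → 0.064.

0.064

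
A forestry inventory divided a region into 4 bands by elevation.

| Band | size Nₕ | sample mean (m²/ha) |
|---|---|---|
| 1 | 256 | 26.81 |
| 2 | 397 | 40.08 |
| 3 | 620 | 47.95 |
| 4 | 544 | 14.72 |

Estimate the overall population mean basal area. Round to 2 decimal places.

N = 256 + 397 + 620 + 544 = 1817.
Weight each subgroup mean by Nₕ/N and sum.
Σ Nₕx̄ₕ = 256·26.81 + 397·40.08 + 620·47.95 + 544·14.72 = 6863.36 + 15911.76 + 29729 + 8007.68 = 60511.8.
Divide by N: 60511.8 / 1817 = 33.3031... → 33.30.

33.30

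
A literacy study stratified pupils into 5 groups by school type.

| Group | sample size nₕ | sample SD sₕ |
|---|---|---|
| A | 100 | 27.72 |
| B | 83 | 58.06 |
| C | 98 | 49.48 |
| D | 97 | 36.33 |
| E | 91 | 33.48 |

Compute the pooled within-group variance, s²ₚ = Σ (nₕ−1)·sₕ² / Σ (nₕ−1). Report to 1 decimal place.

1762.0

A: (100−1)·27.72² = 99·768.3984 = 76071.4416
B: (83−1)·58.06² = 82·3370.9636 = 276419.0152
C: (98−1)·49.48² = 97·2448.2704 = 237482.2288
D: (97−1)·36.33² = 96·1319.8689 = 126707.4144
E: (91−1)·33.48² = 90·1120.9104 = 100881.936
Numerator = 817562.036; denominator = Σ(nₕ−1) = 464.
s²ₚ = 817562.036/464 = 1761.987... → 1762.0.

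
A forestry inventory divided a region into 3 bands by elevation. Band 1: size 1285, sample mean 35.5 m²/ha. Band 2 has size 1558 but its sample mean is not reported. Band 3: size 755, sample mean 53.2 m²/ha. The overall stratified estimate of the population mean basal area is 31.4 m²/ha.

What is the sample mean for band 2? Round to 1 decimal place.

17.5

N = 1285 + 1558 + 755 = 3598.
Overall total = μ·N = 31.4·3598 = 112977.2.
Subtract the known strata: 1285·35.5 + 755·53.2 = 85783.5.
Remaining total for band 2: 112977.2 − 85783.5 = 27193.7.
Divide by its size: 27193.7 / 1558 = 17.454... → 17.5.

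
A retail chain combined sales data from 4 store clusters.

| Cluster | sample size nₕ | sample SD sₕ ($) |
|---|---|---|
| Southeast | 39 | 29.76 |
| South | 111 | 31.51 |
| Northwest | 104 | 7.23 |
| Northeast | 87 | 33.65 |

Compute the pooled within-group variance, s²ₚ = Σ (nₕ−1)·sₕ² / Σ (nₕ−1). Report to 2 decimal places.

728.89

Southeast: (39−1)·29.76² = 38·885.6576 = 33654.9888
South: (111−1)·31.51² = 110·992.8801 = 109216.811
Northwest: (104−1)·7.23² = 103·52.2729 = 5384.1087
Northeast: (87−1)·33.65² = 86·1132.3225 = 97379.735
Numerator = 245635.6435; denominator = Σ(nₕ−1) = 337.
s²ₚ = 245635.6435/337 = 728.8891... → 728.89.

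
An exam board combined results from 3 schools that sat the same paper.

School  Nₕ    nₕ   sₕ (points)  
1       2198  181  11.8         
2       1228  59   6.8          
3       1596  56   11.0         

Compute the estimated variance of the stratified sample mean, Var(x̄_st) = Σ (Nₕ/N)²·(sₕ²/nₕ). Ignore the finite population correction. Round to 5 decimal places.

0.41245

N = 5022; Wₕ = Nₕ/N.
school 1: (2198/5022)²·11.8²/181 = 0.14736264
school 2: (1228/5022)²·6.8²/59 = 0.04686074
school 3: (1596/5022)²·11.0²/56 = 0.21822761
Sum = 0.41245099 → 0.41245.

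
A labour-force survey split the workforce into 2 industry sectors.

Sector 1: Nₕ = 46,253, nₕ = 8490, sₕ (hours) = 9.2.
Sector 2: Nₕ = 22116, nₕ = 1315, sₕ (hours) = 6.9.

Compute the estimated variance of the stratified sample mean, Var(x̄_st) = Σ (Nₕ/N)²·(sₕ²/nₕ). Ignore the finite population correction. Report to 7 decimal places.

0.0083513

N = 68369. Term for each stratum: Wₕ²sₕ²/nₕ.
Var(x̄_st) = 0.0045627778 + 0.0037884986 = 0.0083512765 → 0.0083513.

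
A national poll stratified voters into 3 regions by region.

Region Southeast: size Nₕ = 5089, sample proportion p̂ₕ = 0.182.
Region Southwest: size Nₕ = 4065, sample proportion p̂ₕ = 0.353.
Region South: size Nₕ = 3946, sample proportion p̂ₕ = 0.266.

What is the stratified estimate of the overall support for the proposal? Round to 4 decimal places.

0.2604

N = 5089 + 4065 + 3946 = 13100.
Overall proportion = Σ (Nₕ/N)·p̂ₕ.
Σ Nₕp̂ₕ = 926.198 + 1434.945 + 1049.636 = 3410.779.
3410.779 / 13100 = 0.260365... → 0.2604.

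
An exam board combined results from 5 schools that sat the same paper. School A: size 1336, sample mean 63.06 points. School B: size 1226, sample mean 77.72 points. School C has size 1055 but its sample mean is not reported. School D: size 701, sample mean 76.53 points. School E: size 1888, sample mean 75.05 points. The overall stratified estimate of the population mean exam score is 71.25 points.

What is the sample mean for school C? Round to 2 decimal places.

N = 1336 + 1226 + 1055 + 701 + 1888 = 6206.
Overall total = μ·N = 71.25·6206 = 442177.5.
Subtract the known strata: 1336·63.06 + 1226·77.72 + 701·76.53 + 1888·75.05 = 374874.81.
Remaining total for school C: 442177.5 − 374874.81 = 67302.69.
Divide by its size: 67302.69 / 1055 = 63.7940... → 63.79.

63.79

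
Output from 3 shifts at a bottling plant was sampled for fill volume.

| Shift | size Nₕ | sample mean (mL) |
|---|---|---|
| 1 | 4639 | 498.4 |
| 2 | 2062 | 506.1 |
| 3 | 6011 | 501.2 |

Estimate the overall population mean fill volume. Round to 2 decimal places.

500.97

N = 4639 + 2062 + 6011 = 12712.
Weight each subgroup mean by Nₕ/N and sum.
Σ Nₕx̄ₕ = 4639·498.4 + 2062·506.1 + 6011·501.2 = 2312077.6 + 1043578.2 + 3012713.2 = 6368369.
Divide by N: 6368369 / 12712 = 500.9730... → 500.97.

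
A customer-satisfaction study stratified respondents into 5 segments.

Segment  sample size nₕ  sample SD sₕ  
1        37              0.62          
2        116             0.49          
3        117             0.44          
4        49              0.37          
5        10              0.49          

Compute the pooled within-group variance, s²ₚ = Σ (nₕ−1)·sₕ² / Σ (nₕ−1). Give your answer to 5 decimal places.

0.22420

1: (37−1)·0.62² = 36·0.3844 = 13.8384
2: (116−1)·0.49² = 115·0.2401 = 27.6115
3: (117−1)·0.44² = 116·0.1936 = 22.4576
4: (49−1)·0.37² = 48·0.1369 = 6.5712
5: (10−1)·0.49² = 9·0.2401 = 2.1609
Numerator = 72.6396; denominator = Σ(nₕ−1) = 324.
s²ₚ = 72.6396/324 = 0.2241963... → 0.22420.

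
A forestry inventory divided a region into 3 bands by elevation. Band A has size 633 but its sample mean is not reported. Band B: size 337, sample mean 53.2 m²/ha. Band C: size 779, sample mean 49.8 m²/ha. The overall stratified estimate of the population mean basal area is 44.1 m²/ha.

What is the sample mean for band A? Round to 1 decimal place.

32.2

N = 633 + 337 + 779 = 1749.
Overall total = μ·N = 44.1·1749 = 77130.9.
Subtract the known strata: 337·53.2 + 779·49.8 = 56722.6.
Remaining total for band A: 77130.9 − 56722.6 = 20408.3.
Divide by its size: 20408.3 / 633 = 32.241... → 32.2.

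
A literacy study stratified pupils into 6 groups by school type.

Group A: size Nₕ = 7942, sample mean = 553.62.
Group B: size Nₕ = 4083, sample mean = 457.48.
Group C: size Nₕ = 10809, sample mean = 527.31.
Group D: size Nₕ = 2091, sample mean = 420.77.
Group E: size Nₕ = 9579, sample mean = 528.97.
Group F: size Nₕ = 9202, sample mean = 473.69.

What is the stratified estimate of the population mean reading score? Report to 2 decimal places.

509.54

x̄_st = (Σ Nₕx̄ₕ) / (Σ Nₕ) = (7942·553.62 + 4083·457.48 + 10809·527.31 + 2091·420.77 + 9579·528.97 + 9202·473.69) / 43706
= 22270163.75 / 43706 = 509.5448... → 509.54.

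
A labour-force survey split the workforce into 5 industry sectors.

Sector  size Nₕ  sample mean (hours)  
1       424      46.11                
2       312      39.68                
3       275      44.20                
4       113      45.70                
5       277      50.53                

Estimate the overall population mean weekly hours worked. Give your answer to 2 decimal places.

45.14

N = 1401; weights Wₕ = Nₕ/N = (0.3026, 0.2227, 0.1963, 0.0807, 0.1977).
x̄_st = Σ Wₕ·x̄ₕ = 0.3026·46.11 + 0.2227·39.68 + 0.1963·44.20 + 0.0807·45.70 + 0.1977·50.53 ≈ 45.1440...
→ 45.14.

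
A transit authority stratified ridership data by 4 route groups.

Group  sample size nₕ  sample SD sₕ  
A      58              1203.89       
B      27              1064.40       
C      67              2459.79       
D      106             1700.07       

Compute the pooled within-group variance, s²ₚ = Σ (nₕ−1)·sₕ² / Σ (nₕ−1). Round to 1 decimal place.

3208197.0

Degrees of freedom: 57 + 26 + 66 + 105 = 254.
Σ(nₕ−1)sₕ² = 57·1449351.1321 + 26·1132947.36 + 66·6050566.8441 + 105·2890238.0049 = 814882048.1148.
s²ₚ = 814882048.1148 / 254 = 3208197.040... → 3208197.0.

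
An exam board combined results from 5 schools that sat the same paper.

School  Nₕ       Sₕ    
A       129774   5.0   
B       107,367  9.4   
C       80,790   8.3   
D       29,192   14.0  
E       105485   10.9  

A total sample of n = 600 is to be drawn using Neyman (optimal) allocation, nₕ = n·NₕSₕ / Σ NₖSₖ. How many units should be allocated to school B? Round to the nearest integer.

156

Σ NₕSₕ = 129774·5.0 + 107367·9.4 + 80790·8.3 + 29192·14.0 + 105485·10.9 = 3887151.3.
Share for B: 1009249.8/3887151.3 = 0.25964.
n_B = 600 × 0.25964 = 155.782... → 156.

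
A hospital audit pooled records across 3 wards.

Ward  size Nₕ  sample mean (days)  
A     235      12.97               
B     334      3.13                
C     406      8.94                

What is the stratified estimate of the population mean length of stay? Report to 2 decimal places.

N = 975; weights Wₕ = Nₕ/N = (0.2410, 0.3426, 0.4164).
x̄_st = Σ Wₕ·x̄ₕ = 0.2410·12.97 + 0.3426·3.13 + 0.4164·8.94 ≈ 7.9210...
→ 7.92.

7.92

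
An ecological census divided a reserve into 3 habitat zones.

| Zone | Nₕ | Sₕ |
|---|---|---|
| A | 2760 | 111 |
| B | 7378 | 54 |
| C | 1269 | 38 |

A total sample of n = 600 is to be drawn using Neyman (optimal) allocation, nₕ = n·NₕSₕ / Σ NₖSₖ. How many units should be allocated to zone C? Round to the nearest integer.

38

Σ NₕSₕ = 2760·111 + 7378·54 + 1269·38 = 752994.
Share for C: 48222/752994 = 0.06404.
n_C = 600 × 0.06404 = 38.424... → 38.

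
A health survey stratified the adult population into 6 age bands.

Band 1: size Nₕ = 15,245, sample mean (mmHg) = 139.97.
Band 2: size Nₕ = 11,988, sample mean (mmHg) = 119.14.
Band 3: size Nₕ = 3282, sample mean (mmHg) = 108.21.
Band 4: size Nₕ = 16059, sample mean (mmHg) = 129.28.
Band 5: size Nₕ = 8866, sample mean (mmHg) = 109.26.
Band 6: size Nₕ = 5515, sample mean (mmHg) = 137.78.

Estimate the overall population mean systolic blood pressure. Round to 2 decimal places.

126.68

N = 15245 + 11988 + 3282 + 16059 + 8866 + 5515 = 60955.
Overall mean = Σ (Nₕ/N)·x̄ₕ — weight by population share, not a simple average.
Σ Nₕx̄ₕ = 15245·139.97 + 11988·119.14 + 3282·108.21 + 16059·129.28 + 8866·109.26 + 5515·137.78 = 2133842.65 + 1428250.32 + 355145.22 + 2076107.52 + 968699.16 + 759856.7 = 7721901.57.
Divide by N: 7721901.57 / 60955 = 126.6820... → 126.68.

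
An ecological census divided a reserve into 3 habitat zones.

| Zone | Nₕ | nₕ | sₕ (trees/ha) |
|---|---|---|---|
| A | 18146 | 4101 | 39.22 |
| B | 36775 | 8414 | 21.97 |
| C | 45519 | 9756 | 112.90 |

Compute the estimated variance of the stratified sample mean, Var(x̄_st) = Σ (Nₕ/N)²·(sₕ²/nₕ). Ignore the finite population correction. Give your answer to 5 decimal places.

N = 100440; Wₕ = Nₕ/N.
zone A: (18146/100440)²·39.22²/4101 = 0.01224260
zone B: (36775/100440)²·21.97²/8414 = 0.00769041
zone C: (45519/100440)²·112.90²/9756 = 0.26834166
Sum = 0.28827468 → 0.28827.

0.28827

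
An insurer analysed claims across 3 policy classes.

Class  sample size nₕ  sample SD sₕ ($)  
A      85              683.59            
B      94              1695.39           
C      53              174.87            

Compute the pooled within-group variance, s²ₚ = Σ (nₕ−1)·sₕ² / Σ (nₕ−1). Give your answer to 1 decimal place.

1345664.8

Degrees of freedom: 84 + 93 + 52 = 229.
Σ(nₕ−1)sₕ² = 84·467295.2881 + 93·2874347.2521 + 52·30579.5169 = 308157233.5245.
s²ₚ = 308157233.5245 / 229 = 1345664.775... → 1345664.8.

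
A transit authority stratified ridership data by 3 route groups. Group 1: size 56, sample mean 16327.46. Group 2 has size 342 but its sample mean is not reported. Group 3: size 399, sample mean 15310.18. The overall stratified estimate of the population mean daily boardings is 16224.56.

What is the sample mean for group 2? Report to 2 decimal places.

17274.49

N = 56 + 342 + 399 = 797.
Overall total = μ·N = 16224.56·797 = 12930974.32.
Subtract the known strata: 56·16327.46 + 399·15310.18 = 7023099.58.
Remaining total for group 2: 12930974.32 − 7023099.58 = 5907874.74.
Divide by its size: 5907874.74 / 342 = 17274.4875... → 17274.49.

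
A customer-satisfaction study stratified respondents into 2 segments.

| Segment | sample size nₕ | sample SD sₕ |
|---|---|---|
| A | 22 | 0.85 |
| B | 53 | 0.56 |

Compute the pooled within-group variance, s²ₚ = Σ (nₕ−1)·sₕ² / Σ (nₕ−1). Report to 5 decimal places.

0.43123

A: (22−1)·0.85² = 21·0.7225 = 15.1725
B: (53−1)·0.56² = 52·0.3136 = 16.3072
Numerator = 31.4797; denominator = Σ(nₕ−1) = 73.
s²ₚ = 31.4797/73 = 0.4312288... → 0.43123.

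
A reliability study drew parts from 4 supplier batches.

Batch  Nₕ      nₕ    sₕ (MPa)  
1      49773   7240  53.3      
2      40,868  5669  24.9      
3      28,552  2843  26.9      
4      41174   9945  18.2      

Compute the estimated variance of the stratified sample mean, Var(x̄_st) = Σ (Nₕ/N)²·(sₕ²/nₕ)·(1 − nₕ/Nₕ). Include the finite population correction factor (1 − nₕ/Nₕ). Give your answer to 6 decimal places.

N = 160367; Wₕ = Nₕ/N.
batch 1: (49773/160367)²·53.3²/7240·(1 − 7240/49773) = 0.032300235
batch 2: (40868/160367)²·24.9²/5669·(1 − 5669/40868) = 0.006117528
batch 3: (28552/160367)²·26.9²/2843·(1 − 2843/28552) = 0.007264729
batch 4: (41174/160367)²·18.2²/9945·(1 − 9945/41174) = 0.001665287
Sum = 0.047347778 → 0.047348.

0.047348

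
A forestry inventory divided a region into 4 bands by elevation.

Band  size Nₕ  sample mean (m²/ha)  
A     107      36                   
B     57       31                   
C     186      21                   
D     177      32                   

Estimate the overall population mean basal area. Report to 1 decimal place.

N = 107 + 57 + 186 + 177 = 527.
Weight each subgroup mean by Nₕ/N and sum.
Σ Nₕx̄ₕ = 107·36 + 57·31 + 186·21 + 177·32 = 3852 + 1767 + 3906 + 5664 = 15189.
Divide by N: 15189 / 527 = 28.822... → 28.8.

28.8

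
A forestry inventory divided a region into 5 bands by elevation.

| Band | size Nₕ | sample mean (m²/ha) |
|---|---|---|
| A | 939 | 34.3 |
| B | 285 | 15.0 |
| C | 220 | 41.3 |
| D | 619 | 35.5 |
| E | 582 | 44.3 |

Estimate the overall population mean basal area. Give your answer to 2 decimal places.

35.28

N = 939 + 285 + 220 + 619 + 582 = 2645.
Weight each subgroup mean by Nₕ/N and sum.
Σ Nₕx̄ₕ = 939·34.3 + 285·15.0 + 220·41.3 + 619·35.5 + 582·44.3 = 32207.7 + 4275 + 9086 + 21974.5 + 25782.6 = 93325.8.
Divide by N: 93325.8 / 2645 = 35.2839... → 35.28.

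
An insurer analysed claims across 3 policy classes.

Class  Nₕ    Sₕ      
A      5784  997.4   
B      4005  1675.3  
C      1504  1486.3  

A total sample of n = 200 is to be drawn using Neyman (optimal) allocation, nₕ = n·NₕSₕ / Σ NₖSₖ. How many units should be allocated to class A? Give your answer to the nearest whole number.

78

A: NₕSₕ = 5784·997.4 = 5768961.6
B: NₕSₕ = 4005·1675.3 = 6709576.5
C: NₕSₕ = 1504·1486.3 = 2235395.2
Σ NₕSₕ = 14713933.3.
n_A = 200·5768961.6/14713933.3 = 78.415... → 78.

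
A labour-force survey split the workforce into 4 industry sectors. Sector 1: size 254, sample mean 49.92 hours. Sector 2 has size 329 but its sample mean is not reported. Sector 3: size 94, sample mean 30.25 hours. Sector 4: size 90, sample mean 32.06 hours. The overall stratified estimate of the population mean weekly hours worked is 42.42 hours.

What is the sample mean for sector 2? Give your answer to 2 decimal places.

Σ Nₕx̄ₕ = N·μ, so 329·x̄_2 = 767·42.42 − (254·49.92 + 94·30.25 + 90·32.06).
= 32536.14 − 18408.58 = 14127.56.
x̄_2 = 14127.56 / 329 = 42.9409... → 42.94.

42.94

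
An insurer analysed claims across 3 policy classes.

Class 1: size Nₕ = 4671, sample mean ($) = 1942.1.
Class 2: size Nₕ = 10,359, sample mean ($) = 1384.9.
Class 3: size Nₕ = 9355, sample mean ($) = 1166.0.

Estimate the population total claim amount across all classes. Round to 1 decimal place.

1: 4671·1942.1 = 9071549.1
2: 10359·1384.9 = 14346179.1
3: 9355·1166.0 = 10907930
τ̂ = Σ Nₕx̄ₕ = 34325658.2.

34325658.2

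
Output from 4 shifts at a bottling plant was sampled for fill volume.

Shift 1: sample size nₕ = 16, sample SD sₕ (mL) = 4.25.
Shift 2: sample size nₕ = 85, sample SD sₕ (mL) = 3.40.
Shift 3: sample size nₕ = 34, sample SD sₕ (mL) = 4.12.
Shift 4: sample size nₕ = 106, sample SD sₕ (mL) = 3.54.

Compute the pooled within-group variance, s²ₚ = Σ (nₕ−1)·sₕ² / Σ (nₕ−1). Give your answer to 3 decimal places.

1: (16−1)·4.25² = 15·18.0625 = 270.9375
2: (85−1)·3.40² = 84·11.56 = 971.04
3: (34−1)·4.12² = 33·16.9744 = 560.1552
4: (106−1)·3.54² = 105·12.5316 = 1315.818
Numerator = 3117.9507; denominator = Σ(nₕ−1) = 237.
s²ₚ = 3117.9507/237 = 13.15591... → 13.156.

13.156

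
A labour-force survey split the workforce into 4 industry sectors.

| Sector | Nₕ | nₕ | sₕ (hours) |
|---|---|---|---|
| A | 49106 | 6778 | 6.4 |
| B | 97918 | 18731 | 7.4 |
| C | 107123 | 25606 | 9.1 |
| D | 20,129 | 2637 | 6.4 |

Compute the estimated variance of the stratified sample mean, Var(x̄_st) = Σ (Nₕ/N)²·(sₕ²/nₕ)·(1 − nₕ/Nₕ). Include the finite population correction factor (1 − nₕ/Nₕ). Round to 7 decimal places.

0.0009164

N = 274276; Wₕ = Nₕ/N.
sector A: (49106/274276)²·6.4²/6778·(1 − 6778/49106) = 0.0001669725
sector B: (97918/274276)²·7.4²/18731·(1 − 18731/97918) = 0.0003013306
sector C: (107123/274276)²·9.1²/25606·(1 − 25606/107123) = 0.0003754018
sector D: (20129/274276)²·6.4²/2637·(1 − 2637/20129) = 0.0000727002
Sum = 0.0009164052 → 0.0009164.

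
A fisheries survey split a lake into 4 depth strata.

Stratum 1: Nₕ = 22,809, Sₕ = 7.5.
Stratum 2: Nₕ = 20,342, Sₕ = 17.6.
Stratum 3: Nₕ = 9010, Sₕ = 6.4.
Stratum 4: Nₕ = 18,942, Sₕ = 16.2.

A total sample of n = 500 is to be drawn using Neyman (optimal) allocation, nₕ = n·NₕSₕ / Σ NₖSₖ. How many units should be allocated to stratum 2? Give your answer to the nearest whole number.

200

Σ NₕSₕ = 22809·7.5 + 20342·17.6 + 9010·6.4 + 18942·16.2 = 893611.1.
Share for 2: 358019.2/893611.1 = 0.40064.
n_2 = 500 × 0.40064 = 200.322... → 200.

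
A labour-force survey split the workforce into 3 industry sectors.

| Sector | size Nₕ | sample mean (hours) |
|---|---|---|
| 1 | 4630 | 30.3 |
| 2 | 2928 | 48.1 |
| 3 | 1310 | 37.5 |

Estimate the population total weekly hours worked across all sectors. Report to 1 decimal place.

330250.8

Estimate total by summing Nₕ·x̄ₕ over strata.
4630·30.3 + 2928·48.1 + 1310·37.5 = 140289 + 140836.8 + 49125 = 330250.8.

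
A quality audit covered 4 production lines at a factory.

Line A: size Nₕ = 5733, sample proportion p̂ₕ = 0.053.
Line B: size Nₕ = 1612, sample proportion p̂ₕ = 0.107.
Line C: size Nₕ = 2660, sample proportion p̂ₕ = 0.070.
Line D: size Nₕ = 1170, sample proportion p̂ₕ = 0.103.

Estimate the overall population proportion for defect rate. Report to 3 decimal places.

N = 5733 + 1612 + 2660 + 1170 = 11175.
Overall proportion = Σ (Nₕ/N)·p̂ₕ.
Σ Nₕp̂ₕ = 303.849 + 172.484 + 186.2 + 120.51 = 783.043.
783.043 / 11175 = 0.07007... → 0.070.

0.070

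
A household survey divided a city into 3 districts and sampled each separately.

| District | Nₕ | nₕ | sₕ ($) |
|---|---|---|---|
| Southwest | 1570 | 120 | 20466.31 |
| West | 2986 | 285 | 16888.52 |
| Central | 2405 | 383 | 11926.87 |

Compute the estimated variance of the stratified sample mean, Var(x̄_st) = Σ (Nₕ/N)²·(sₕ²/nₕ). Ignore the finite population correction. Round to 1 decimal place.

406049.3

N = 6961; Wₕ = Nₕ/N.
district Southwest: (1570/6961)²·20466.31²/120 = 177563.5778
district West: (2986/6961)²·16888.52²/285 = 184151.2471
district Central: (2405/6961)²·11926.87²/383 = 44334.4261
Sum = 406049.2510 → 406049.3.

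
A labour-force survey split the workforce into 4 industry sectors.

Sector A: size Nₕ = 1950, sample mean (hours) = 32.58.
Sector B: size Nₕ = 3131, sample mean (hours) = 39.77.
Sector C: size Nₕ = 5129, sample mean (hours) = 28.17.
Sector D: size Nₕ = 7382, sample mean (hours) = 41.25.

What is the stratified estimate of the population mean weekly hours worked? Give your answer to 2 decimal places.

36.21

x̄_st = (Σ Nₕx̄ₕ) / (Σ Nₕ) = (1950·32.58 + 3131·39.77 + 5129·28.17 + 7382·41.25) / 17592
= 637042.3 / 17592 = 36.2120... → 36.21.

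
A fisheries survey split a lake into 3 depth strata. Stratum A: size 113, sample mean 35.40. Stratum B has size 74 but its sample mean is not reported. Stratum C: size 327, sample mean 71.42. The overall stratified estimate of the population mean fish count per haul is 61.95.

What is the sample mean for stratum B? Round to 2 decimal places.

N = 113 + 74 + 327 = 514.
Overall total = μ·N = 61.95·514 = 31842.3.
Subtract the known strata: 113·35.40 + 327·71.42 = 27354.54.
Remaining total for stratum B: 31842.3 − 27354.54 = 4487.76.
Divide by its size: 4487.76 / 74 = 60.6454... → 60.65.

60.65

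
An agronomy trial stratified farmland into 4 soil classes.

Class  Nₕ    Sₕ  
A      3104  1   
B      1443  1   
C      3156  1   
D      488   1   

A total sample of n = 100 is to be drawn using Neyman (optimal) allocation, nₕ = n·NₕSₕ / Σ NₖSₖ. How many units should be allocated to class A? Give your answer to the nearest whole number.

38

A: NₕSₕ = 3104·1 = 3104
B: NₕSₕ = 1443·1 = 1443
C: NₕSₕ = 3156·1 = 3156
D: NₕSₕ = 488·1 = 488
Σ NₕSₕ = 8191.
n_A = 100·3104/8191 = 37.895... → 38.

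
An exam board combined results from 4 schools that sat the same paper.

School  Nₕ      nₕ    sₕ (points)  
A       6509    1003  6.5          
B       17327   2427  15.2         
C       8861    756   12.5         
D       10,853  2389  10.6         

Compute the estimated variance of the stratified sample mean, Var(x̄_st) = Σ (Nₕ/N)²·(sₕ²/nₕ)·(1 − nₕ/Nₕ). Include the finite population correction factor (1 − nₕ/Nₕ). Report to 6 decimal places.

0.023859

N = 43550. Term for each stratum: Wₕ²sₕ²/nₕ·(1−nₕ/Nₕ).
Var(x̄_st) = 0.000795976 + 0.012958380 + 0.007826321 + 0.002277953 = 0.023858630 → 0.023859.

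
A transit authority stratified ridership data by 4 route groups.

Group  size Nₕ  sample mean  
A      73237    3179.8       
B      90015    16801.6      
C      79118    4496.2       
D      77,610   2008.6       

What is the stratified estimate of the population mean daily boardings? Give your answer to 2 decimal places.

N = 319980; weights Wₕ = Nₕ/N = (0.2289, 0.2813, 0.2473, 0.2425).
x̄_st = Σ Wₕ·x̄ₕ = 0.2289·3179.8 + 0.2813·16801.6 + 0.2473·4496.2 + 0.2425·2008.6 ≈ 7053.2309...
→ 7053.23.

7053.23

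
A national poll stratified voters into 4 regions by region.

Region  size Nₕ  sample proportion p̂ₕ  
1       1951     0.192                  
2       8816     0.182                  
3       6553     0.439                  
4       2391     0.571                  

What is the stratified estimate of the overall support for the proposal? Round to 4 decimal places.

0.3156

Wₕ = Nₕ/N with N = 19711: 0.0990, 0.4473, 0.3325, 0.1213.
p̂_st = 0.0990·0.192 + 0.4473·0.182 + 0.3325·0.439 + 0.1213·0.571 ≈ 0.315617... → 0.3156.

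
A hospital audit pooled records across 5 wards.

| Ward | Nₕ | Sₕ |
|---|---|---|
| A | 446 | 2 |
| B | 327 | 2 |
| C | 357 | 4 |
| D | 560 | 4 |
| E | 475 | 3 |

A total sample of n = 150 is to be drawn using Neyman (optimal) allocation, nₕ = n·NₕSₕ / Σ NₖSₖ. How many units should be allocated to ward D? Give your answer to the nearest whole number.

Σ NₕSₕ = 446·2 + 327·2 + 357·4 + 560·4 + 475·3 = 6639.
Share for D: 2240/6639 = 0.33740.
n_D = 150 × 0.33740 = 50.610... → 51.

51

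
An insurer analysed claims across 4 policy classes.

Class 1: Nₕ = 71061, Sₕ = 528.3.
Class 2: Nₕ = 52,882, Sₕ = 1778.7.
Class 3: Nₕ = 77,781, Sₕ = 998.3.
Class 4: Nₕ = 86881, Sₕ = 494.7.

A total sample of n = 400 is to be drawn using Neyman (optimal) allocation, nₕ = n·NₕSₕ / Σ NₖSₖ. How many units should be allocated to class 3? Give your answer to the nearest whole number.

123

1: NₕSₕ = 71061·528.3 = 37541526.3
2: NₕSₕ = 52882·1778.7 = 94061213.4
3: NₕSₕ = 77781·998.3 = 77648772.3
4: NₕSₕ = 86881·494.7 = 42980030.7
Σ NₕSₕ = 252231542.7.
n_3 = 400·77648772.3/252231542.7 = 123.139... → 123.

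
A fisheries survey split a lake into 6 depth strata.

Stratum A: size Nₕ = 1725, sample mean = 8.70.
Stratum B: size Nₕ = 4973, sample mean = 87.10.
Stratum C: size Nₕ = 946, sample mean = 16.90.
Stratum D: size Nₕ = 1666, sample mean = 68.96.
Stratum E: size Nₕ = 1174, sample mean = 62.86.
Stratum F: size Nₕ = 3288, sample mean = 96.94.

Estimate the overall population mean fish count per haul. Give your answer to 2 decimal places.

70.55

N = 13772; weights Wₕ = Nₕ/N = (0.1253, 0.3611, 0.0687, 0.1210, 0.0852, 0.2387).
x̄_st = Σ Wₕ·x̄ₕ = 0.1253·8.70 + 0.3611·87.10 + 0.0687·16.90 + 0.1210·68.96 + 0.0852·62.86 + 0.2387·96.94 ≈ 70.5465...
→ 70.55.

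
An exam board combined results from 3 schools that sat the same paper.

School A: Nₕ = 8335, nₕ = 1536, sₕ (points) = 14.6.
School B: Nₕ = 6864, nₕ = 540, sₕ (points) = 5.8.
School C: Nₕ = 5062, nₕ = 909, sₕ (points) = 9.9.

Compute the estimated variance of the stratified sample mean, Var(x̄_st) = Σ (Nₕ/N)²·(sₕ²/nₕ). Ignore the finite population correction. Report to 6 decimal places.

0.037366

N = 20261; Wₕ = Nₕ/N.
school A: (8335/20261)²·14.6²/1536 = 0.023485724
school B: (6864/20261)²·5.8²/540 = 0.007149819
school C: (5062/20261)²·9.9²/909 = 0.006730216
Sum = 0.037365759 → 0.037366.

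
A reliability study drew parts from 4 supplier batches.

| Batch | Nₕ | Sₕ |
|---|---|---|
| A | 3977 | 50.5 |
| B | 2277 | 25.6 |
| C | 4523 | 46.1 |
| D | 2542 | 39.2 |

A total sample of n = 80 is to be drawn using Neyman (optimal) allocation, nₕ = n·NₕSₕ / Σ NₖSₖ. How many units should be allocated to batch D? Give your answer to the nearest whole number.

14

A: NₕSₕ = 3977·50.5 = 200838.5
B: NₕSₕ = 2277·25.6 = 58291.2
C: NₕSₕ = 4523·46.1 = 208510.3
D: NₕSₕ = 2542·39.2 = 99646.4
Σ NₕSₕ = 567286.4.
n_D = 80·99646.4/567286.4 = 14.052... → 14.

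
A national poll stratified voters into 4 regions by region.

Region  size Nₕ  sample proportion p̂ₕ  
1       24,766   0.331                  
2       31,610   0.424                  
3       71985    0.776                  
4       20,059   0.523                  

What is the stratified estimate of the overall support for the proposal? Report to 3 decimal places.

Wₕ = Nₕ/N with N = 148420: 0.1669, 0.2130, 0.4850, 0.1352.
p̂_st = 0.1669·0.331 + 0.2130·0.424 + 0.4850·0.776 + 0.1352·0.523 ≈ 0.59258... → 0.593.

0.593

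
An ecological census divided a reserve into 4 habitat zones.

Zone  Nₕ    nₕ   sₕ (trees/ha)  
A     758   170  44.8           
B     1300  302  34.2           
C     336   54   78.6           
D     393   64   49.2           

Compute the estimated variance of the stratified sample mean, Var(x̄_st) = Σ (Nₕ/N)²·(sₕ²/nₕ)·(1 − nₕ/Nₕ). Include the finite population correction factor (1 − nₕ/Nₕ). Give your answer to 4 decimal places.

3.3496

N = 2787; Wₕ = Nₕ/N.
zone A: (758/2787)²·44.8²/170·(1 − 170/758) = 0.6774538
zone B: (1300/2787)²·34.2²/302·(1 − 302/1300) = 0.6469120
zone C: (336/2787)²·78.6²/54·(1 − 54/336) = 1.3956155
zone D: (393/2787)²·49.2²/64·(1 − 64/393) = 0.6296000
Sum = 3.3495814 → 3.3496.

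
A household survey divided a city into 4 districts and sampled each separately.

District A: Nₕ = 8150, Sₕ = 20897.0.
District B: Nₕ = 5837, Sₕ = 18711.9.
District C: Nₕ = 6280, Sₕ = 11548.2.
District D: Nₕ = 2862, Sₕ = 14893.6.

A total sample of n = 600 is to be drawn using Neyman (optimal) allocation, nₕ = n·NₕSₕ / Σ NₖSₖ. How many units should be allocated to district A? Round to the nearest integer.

Σ NₕSₕ = 8150·20897.0 + 5837·18711.9 + 6280·11548.2 + 2862·14893.6 = 394680089.5.
Share for A: 170310550/394680089.5 = 0.43152.
n_A = 600 × 0.43152 = 258.909... → 259.

259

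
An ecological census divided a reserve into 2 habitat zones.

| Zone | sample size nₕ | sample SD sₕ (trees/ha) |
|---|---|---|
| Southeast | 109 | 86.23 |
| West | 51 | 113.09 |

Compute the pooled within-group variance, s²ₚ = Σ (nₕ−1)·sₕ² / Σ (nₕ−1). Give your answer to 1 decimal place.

Southeast: (109−1)·86.23² = 108·7435.6129 = 803046.1932
West: (51−1)·113.09² = 50·12789.3481 = 639467.405
Numerator = 1442513.5982; denominator = Σ(nₕ−1) = 158.
s²ₚ = 1442513.5982/158 = 9129.833... → 9129.8.

9129.8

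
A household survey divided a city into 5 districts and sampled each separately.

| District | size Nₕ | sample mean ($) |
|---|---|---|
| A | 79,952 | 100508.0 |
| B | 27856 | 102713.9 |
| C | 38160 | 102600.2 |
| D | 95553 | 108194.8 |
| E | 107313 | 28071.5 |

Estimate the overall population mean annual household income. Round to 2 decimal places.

80734.71

N = 348834; weights Wₕ = Nₕ/N = (0.2292, 0.0799, 0.1094, 0.2739, 0.3076).
x̄_st = Σ Wₕ·x̄ₕ = 0.2292·100508.0 + 0.0799·102713.9 + 0.1094·102600.2 + 0.2739·108194.8 + 0.3076·28071.5 ≈ 80734.7112...
→ 80734.71.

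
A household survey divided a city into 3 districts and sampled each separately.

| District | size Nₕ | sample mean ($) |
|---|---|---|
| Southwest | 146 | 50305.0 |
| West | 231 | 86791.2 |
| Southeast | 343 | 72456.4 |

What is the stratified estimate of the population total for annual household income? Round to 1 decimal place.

Estimate total by summing Nₕ·x̄ₕ over strata.
146·50305.0 + 231·86791.2 + 343·72456.4 = 7344530 + 20048767.2 + 24852545.2 = 52245842.4.

52245842.4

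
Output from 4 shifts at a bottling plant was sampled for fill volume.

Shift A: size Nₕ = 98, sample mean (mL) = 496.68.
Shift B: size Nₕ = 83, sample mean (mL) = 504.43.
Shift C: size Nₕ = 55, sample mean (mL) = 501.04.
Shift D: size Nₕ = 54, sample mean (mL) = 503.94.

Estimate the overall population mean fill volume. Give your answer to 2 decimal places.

N = 98 + 83 + 55 + 54 = 290.
Overall mean = Σ (Nₕ/N)·x̄ₕ — weight by population share, not a simple average.
Σ Nₕx̄ₕ = 98·496.68 + 83·504.43 + 55·501.04 + 54·503.94 = 48674.64 + 41867.69 + 27557.2 + 27212.76 = 145312.29.
Divide by N: 145312.29 / 290 = 501.0769... → 501.08.

501.08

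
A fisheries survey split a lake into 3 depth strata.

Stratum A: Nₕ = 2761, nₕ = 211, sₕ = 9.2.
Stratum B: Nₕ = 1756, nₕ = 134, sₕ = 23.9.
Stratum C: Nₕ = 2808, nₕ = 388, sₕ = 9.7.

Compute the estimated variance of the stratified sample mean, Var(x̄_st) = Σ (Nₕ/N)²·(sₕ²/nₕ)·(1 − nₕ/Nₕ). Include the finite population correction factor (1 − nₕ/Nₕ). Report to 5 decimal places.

0.30963

N = 7325; Wₕ = Nₕ/N.
stratum A: (2761/7325)²·9.2²/211·(1 − 211/2761) = 0.05263620
stratum B: (1756/7325)²·23.9²/134·(1 − 134/1756) = 0.22628257
stratum C: (2808/7325)²·9.7²/388·(1 − 388/2808) = 0.03071206
Sum = 0.30963083 → 0.30963.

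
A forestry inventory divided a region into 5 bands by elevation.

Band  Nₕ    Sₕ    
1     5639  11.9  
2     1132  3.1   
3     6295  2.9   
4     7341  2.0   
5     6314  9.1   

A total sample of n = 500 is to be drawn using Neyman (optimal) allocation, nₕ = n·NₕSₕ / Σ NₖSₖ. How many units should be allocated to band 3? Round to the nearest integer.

Σ NₕSₕ = 5639·11.9 + 1132·3.1 + 6295·2.9 + 7341·2.0 + 6314·9.1 = 161008.2.
Share for 3: 18255.5/161008.2 = 0.11338.
n_3 = 500 × 0.11338 = 56.691... → 57.

57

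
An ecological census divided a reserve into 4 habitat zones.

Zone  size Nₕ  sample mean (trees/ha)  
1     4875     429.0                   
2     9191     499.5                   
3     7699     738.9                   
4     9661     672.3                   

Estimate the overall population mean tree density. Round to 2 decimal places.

N = 31426; weights Wₕ = Nₕ/N = (0.1551, 0.2925, 0.2450, 0.3074).
x̄_st = Σ Wₕ·x̄ₕ = 0.1551·429.0 + 0.2925·499.5 + 0.2450·738.9 + 0.3074·672.3 ≈ 600.3361...
→ 600.34.

600.34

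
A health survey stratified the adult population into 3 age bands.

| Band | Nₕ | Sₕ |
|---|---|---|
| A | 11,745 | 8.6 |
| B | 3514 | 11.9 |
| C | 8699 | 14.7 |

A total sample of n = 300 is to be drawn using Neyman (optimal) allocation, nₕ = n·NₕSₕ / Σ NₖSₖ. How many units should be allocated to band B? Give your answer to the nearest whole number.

Σ NₕSₕ = 11745·8.6 + 3514·11.9 + 8699·14.7 = 270698.9.
Share for B: 41816.6/270698.9 = 0.15448.
n_B = 300 × 0.15448 = 46.343... → 46.

46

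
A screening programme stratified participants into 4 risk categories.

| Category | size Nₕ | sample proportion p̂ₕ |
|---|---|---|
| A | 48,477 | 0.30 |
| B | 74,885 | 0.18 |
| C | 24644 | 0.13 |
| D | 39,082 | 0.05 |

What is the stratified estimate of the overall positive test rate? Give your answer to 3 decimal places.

N = 48477 + 74885 + 24644 + 39082 = 187088.
Overall proportion = Σ (Nₕ/N)·p̂ₕ.
Σ Nₕp̂ₕ = 14543.1 + 13479.3 + 3203.72 + 1954.1 = 33180.22.
33180.22 / 187088 = 0.17735... → 0.177.

0.177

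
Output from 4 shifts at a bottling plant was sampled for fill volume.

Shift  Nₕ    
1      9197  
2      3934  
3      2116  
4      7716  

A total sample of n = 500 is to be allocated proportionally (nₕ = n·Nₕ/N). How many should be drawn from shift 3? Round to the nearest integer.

46

Share of shift 3 = 2116/22963 = 0.09215.
Allocate 500 × 0.09215 = 46.074... → 46.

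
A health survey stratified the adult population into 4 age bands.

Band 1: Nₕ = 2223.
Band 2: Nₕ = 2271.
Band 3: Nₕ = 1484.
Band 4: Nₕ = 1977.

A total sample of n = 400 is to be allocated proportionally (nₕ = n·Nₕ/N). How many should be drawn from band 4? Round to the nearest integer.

Share of band 4 = 1977/7955 = 0.24852.
Allocate 400 × 0.24852 = 99.409... → 99.

99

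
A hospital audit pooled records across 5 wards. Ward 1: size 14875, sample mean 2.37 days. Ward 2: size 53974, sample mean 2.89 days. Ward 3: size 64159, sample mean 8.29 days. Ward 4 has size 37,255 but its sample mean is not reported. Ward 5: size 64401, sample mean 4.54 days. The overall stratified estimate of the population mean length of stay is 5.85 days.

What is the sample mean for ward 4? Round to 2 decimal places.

N = 14875 + 53974 + 64159 + 37255 + 64401 = 234664.
Overall total = μ·N = 5.85·234664 = 1372784.4.
Subtract the known strata: 14875·2.37 + 53974·2.89 + 64159·8.29 + 64401·4.54 = 1015497.26.
Remaining total for ward 4: 1372784.4 − 1015497.26 = 357287.14.
Divide by its size: 357287.14 / 37255 = 9.5903... → 9.59.

9.59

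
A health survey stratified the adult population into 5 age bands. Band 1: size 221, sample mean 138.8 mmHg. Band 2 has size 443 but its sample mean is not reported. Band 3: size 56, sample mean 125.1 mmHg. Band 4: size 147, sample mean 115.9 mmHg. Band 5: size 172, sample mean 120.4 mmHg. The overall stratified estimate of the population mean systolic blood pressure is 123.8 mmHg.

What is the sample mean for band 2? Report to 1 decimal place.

N = 221 + 443 + 56 + 147 + 172 = 1039.
Overall total = μ·N = 123.8·1039 = 128628.2.
Subtract the known strata: 221·138.8 + 56·125.1 + 147·115.9 + 172·120.4 = 75426.5.
Remaining total for band 2: 128628.2 − 75426.5 = 53201.7.
Divide by its size: 53201.7 / 443 = 120.094... → 120.1.

120.1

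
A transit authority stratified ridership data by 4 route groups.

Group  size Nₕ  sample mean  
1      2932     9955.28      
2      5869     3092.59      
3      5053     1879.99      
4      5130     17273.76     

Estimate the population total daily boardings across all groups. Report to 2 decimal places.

1: 2932·9955.28 = 29188880.96
2: 5869·3092.59 = 18150410.71
3: 5053·1879.99 = 9499589.47
4: 5130·17273.76 = 88614388.8
τ̂ = Σ Nₕx̄ₕ = 145453269.94.

145453269.94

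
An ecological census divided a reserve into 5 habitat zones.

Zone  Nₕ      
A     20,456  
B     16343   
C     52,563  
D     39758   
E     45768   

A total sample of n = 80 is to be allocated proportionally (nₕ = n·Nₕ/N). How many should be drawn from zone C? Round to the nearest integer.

N = 20456 + 16343 + 52563 + 39758 + 45768 = 174888.
n_C = 80·52563/174888 = 24.044... → 24.

24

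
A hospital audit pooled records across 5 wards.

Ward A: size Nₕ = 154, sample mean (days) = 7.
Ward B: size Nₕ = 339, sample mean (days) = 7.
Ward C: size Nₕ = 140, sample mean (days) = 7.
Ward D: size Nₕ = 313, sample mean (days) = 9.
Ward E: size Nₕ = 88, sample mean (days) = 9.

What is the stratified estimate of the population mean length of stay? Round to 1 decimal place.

N = 154 + 339 + 140 + 313 + 88 = 1034.
Overall mean = Σ (Nₕ/N)·x̄ₕ — weight by population share, not a simple average.
Σ Nₕx̄ₕ = 154·7 + 339·7 + 140·7 + 313·9 + 88·9 = 1078 + 2373 + 980 + 2817 + 792 = 8040.
Divide by N: 8040 / 1034 = 7.776... → 7.8.

7.8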